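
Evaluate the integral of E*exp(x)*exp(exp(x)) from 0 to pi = -exp(2) + exp(1 + exp(pi))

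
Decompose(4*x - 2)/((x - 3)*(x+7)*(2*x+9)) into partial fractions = 16/(15*(2*x + 9)) - 3/(5*(x + 7)) + 1/(15*(x - 3))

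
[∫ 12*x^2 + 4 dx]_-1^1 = 16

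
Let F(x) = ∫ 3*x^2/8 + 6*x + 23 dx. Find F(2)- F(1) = 263/8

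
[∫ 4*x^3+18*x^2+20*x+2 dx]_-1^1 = 16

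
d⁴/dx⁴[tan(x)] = 24*tan(x)^5 + 40*tan(x)^3 + 16*tan(x)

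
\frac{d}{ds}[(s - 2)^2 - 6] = 2*s - 4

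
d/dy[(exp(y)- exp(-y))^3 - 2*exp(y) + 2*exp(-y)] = (3*exp(6*y) - 5*exp(4*y) - 5*exp(2*y) + 3)*exp(-3*y)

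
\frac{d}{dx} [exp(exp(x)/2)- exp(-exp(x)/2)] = (exp(x) + exp(x + exp(x)))*exp(-exp(x)/2)/2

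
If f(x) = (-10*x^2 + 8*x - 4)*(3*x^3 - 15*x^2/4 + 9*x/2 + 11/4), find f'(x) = -150*x^4 + 246*x^3 - 261*x^2 + 47*x + 4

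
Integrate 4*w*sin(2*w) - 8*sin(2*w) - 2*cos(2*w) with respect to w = (4 - 2*w)*cos(2*w) + C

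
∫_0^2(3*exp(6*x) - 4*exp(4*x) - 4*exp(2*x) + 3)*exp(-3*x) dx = -exp(2) + exp(-2) + (-exp(-2) + exp(2))^3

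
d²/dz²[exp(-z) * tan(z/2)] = (tan(z/2)^3 - 2*tan(z/2)^2 + 3*tan(z/2) - 2)*exp(-z)/2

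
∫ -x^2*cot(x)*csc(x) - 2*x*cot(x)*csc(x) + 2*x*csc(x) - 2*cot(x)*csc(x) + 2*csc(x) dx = (x^2 + 2*x + 2)*csc(x) + C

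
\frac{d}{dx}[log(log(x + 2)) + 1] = 1/(x*log(x + 2) + 2*log(x + 2))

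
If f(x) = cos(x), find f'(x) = -sin(x)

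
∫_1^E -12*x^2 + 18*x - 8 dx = (-3 + 3*E)*(-4*exp(2) - 3 + 5*E)/3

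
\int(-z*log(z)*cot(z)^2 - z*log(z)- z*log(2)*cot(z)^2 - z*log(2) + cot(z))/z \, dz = log(2*z)*cot(z) + C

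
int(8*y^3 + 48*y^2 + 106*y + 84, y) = 2*y^4 + 16*y^3 + 53*y^2 + 84*y + C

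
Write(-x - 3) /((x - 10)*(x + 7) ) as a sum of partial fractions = -4/(17*(x + 7)) - 13/(17*(x - 10))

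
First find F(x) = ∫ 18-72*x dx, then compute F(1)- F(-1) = 36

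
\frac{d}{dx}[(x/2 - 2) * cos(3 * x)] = -3*x*sin(3*x)/2 + 6*sin(3*x) + cos(3*x)/2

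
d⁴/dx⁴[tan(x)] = 24*tan(x)^5 + 40*tan(x)^3 + 16*tan(x)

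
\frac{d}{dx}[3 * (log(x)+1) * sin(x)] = 3*(x*log(x)*cos(x) + x*cos(x) + sin(x))/x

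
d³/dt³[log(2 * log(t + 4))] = (2*log(t + 4)^2 + 3*log(t + 4) + 2)/(t^3*log(t + 4)^3 + 12*t^2*log(t + 4)^3 + 48*t*log(t + 4)^3 + 64*log(t + 4)^3)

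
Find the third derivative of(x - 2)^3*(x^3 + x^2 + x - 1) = 120*x^3 - 300*x^2 + 168*x - 18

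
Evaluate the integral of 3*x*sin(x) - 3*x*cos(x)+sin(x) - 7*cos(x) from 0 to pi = 8 + 3*pi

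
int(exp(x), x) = exp(x) + C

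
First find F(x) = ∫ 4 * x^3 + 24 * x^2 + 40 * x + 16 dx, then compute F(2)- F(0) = 192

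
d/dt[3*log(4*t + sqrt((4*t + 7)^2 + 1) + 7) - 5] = (48*t + 12*sqrt(16*t^2 + 56*t + 50) + 84)/(16*t^2 + 4*t*sqrt(16*t^2 + 56*t + 50) + 56*t + 7*sqrt(16*t^2 + 56*t + 50) + 50)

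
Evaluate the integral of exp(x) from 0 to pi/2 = -1 + exp(pi/2)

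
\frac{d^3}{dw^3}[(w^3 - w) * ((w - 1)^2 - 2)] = 60*w^2 - 48*w - 12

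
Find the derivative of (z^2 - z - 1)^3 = 6*z^5 - 15*z^4 + 15*z^2 - 3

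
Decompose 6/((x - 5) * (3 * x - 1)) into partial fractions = -9/(7*(3*x - 1)) + 3/(7*(x - 5))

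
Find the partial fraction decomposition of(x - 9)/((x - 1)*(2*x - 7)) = -11/(5*(2*x - 7)) + 8/(5*(x - 1))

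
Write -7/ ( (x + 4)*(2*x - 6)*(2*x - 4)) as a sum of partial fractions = -1/(24*(x + 4)) + 7/(24*(x - 2)) - 1/(4*(x - 3))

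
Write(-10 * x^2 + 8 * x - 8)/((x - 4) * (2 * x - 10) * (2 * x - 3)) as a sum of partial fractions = -37/(35*(2*x - 3)) + 68/(5*(x - 4)) - 109/(7*(x - 5))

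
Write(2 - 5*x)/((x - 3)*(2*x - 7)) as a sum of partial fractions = -31/(2*x - 7) + 13/(x - 3)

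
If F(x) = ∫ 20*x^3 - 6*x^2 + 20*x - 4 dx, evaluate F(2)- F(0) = 96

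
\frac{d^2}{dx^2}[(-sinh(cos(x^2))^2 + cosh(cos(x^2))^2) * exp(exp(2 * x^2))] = 4*(4*x^2*exp(2*x^2) + 4*x^2 + 1)*exp(2*x^2)*exp(exp(2*x^2))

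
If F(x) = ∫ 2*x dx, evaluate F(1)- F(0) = 1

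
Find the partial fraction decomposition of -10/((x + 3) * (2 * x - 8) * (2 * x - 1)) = 20/(49*(2*x - 1)) - 5/(49*(x + 3)) - 5/(49*(x - 4))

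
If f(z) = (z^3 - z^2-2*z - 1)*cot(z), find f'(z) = -z^3/sin(z)^2 + 3*z^2/tan(z) + z^2/sin(z)^2 - 2*z/tan(z) + 2*z/sin(z)^2 - 2/tan(z) + sin(z)^(-2)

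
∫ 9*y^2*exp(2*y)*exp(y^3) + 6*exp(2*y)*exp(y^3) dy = 3*exp(y*(y^2 + 2)) + C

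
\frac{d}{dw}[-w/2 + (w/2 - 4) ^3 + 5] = 3*w^2/8 - 6*w + 47/2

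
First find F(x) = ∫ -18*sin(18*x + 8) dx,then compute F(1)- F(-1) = cos(26) - cos(10)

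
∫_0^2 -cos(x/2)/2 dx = -sin(1)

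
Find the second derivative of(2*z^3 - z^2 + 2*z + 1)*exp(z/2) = z^3*exp(z/2)/2 + 23*z^2*exp(z/2)/4 + 21*z*exp(z/2)/2 + exp(z/2)/4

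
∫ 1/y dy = log(2*y) + C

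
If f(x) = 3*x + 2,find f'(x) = 3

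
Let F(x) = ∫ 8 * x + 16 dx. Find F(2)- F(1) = 28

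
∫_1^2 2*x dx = 3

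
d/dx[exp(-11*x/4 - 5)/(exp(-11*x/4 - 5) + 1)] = -11*exp(11*x + 5)/(4*exp(10)*exp(55*x/4) + 4*exp(33*x/4) + 8*exp(5)*exp(11*x))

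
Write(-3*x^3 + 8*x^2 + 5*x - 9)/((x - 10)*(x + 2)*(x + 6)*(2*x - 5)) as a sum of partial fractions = -53/(2295*(2*x - 5)) - 897/(1088*(x + 6)) + 37/(432*(x + 2)) - 2159/(2880*(x - 10))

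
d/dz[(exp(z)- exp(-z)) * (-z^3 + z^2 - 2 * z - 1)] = (-z^3*exp(2*z) - z^3 - 2*z^2*exp(2*z) + 4*z^2 - 4*z - 3*exp(2*z) + 1)*exp(-z)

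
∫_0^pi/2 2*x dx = pi^2/4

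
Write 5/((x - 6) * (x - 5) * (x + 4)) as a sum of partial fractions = 1/(18*(x + 4)) - 5/(9*(x - 5)) + 1/(2*(x - 6))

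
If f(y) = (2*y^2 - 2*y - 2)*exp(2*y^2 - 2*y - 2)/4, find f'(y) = (4*y^3 - 6*y^2 + 1)*exp(2*y^2 - 2*y - 2)/2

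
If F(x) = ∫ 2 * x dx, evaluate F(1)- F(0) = 1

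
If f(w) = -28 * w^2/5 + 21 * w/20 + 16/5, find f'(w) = 21/20 - 56*w/5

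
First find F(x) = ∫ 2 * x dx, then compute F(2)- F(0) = 4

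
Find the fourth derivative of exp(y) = exp(y)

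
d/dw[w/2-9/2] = 1/2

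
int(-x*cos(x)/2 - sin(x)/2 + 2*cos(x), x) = (2 - x/2)*sin(x) + C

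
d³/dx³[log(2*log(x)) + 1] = (2*log(x)^2 + 3*log(x) + 2)/(x^3*log(x)^3)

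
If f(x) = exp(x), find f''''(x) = exp(x)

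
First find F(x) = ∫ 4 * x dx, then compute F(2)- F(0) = 8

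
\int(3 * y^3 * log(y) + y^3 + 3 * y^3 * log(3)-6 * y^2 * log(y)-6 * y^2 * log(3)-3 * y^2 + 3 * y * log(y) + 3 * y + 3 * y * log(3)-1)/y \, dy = (y - 1)^3*log(3*y) + C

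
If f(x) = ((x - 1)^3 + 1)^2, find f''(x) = 30*x^4 - 120*x^3 + 180*x^2 - 108*x + 18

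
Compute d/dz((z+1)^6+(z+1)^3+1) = 6*z^5 + 30*z^4 + 60*z^3 + 63*z^2 + 36*z + 9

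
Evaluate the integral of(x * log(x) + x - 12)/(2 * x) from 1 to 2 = -5*log(2)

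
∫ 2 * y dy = y^2 + C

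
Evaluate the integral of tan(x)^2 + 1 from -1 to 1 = 2*tan(1)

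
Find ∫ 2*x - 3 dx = x^2 - 3*x + C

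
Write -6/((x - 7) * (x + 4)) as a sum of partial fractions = 6/(11*(x + 4)) - 6/(11*(x - 7))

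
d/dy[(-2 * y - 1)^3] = -24*y^2 - 24*y - 6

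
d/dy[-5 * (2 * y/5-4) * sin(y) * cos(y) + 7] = -2*y*cos(2*y) - sin(2*y) + 20*cos(2*y)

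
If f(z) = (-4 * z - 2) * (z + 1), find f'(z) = -8*z - 6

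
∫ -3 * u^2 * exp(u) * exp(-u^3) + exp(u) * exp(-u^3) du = exp(-u^3 + u) + C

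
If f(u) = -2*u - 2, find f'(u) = -2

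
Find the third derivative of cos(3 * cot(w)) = -27*sin(3*cot(w))*cot(w)^6 - 63*sin(3*cot(w))*cot(w)^4 - 57*sin(3*cot(w))*cot(w)^2 - 21*sin(3*cot(w)) + 54*cos(3*cot(w))*cot(w)^5 + 108*cos(3*cot(w))*cot(w)^3 + 54*cos(3*cot(w))*cot(w)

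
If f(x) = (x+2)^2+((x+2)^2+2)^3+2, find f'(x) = 6*x^5 + 60*x^4 + 264*x^3 + 624*x^2 + 794*x + 436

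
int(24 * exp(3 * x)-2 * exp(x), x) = (8*exp(2*x) - 2)*exp(x) + C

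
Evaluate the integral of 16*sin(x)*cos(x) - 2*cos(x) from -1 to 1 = -4*sin(1)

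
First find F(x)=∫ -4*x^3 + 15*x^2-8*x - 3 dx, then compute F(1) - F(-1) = 4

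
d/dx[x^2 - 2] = 2*x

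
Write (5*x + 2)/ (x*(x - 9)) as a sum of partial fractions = 47/(9*(x - 9)) - 2/(9*x)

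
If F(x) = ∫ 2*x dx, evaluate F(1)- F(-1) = 0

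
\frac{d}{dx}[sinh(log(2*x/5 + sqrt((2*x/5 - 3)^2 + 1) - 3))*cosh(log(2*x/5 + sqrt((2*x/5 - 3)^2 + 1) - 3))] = 2*(2*x + sqrt(2)*sqrt(2*x^2 - 30*x + 125) - 15)*cosh(2*log(2*x/5 + sqrt(2)*sqrt(2*x^2 - 30*x + 125)/5 - 3))/(4*x^2 + 2*x*sqrt(4*x^2 - 60*x + 250) - 60*x - 15*sqrt(4*x^2 - 60*x + 250) + 250)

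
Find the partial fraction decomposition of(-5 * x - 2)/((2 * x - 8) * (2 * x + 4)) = -1/(3*(x + 2)) - 11/(12*(x - 4))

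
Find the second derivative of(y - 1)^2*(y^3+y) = 20*y^3 - 24*y^2 + 12*y - 4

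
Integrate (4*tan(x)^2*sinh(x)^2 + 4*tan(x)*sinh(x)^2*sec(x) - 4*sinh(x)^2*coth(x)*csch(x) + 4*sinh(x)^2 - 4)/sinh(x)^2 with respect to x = 4*tan(x) + 4/tanh(x) + 4/sinh(x) + 4/cos(x) + C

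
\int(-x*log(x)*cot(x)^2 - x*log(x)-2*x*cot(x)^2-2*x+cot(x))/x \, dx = (log(x) + 2)*cot(x) + C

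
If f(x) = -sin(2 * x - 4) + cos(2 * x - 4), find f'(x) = -2*sin(2*x - 4) - 2*cos(2*x - 4)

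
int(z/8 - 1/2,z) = z^2/16 - z/2 + C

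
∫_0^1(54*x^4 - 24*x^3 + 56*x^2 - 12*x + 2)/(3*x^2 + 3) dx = 2*log(2) + 8/3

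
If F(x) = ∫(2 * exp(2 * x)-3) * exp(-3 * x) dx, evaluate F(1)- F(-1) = -exp(3) - 2*exp(-1) + exp(-3) + 2*E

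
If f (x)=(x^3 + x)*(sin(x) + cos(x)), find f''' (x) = sqrt(2)*(-x^3*cos(x + pi/4) - 9*x^2*sin(x + pi/4) + 17*x*cos(x + pi/4) + 3*sin(x + pi/4))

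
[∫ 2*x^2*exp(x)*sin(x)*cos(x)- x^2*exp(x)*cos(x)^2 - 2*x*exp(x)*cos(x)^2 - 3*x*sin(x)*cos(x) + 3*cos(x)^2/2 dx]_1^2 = (3 - 4*exp(2))*cos(2)^2 + (-3/2 + E)*cos(1)^2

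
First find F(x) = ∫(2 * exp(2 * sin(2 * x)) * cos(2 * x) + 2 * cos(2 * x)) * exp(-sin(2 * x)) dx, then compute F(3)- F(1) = -exp(sin(2)) - exp(-sin(6)) + exp(-sin(2)) + exp(sin(6))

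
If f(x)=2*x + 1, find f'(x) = 2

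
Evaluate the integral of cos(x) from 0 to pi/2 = 1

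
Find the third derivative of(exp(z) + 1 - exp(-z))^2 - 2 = (8*exp(4*z) + 2*exp(3*z) + 2*exp(z) - 8)*exp(-2*z)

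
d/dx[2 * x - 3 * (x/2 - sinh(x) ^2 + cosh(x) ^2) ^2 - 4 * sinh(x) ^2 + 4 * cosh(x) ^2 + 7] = -3*x/2 - 1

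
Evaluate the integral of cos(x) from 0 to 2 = sin(2)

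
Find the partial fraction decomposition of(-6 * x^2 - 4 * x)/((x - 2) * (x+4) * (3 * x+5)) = 90/(77*(3*x + 5)) - 40/(21*(x + 4)) - 16/(33*(x - 2))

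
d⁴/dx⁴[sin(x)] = sin(x)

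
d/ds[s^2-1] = 2*s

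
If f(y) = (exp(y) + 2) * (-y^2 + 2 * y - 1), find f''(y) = -y^2*exp(y) - 2*y*exp(y) + exp(y) - 4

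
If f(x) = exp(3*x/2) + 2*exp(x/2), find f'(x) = 3*exp(3*x/2)/2 + exp(x/2)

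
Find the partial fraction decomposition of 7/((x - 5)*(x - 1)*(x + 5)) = 7/(60*(x + 5)) - 7/(24*(x - 1)) + 7/(40*(x - 5))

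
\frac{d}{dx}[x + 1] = 1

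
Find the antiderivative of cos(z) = sin(z) + C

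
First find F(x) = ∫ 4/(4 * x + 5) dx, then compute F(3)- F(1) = -log(27) + log(51)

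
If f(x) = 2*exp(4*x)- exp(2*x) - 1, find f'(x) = 8*exp(4*x) - 2*exp(2*x)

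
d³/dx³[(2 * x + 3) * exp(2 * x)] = 16*x*exp(2*x) + 48*exp(2*x)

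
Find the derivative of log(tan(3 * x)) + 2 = 6/sin(6*x)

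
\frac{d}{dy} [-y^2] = -2*y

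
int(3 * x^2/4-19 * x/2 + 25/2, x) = x^3/4 - 19*x^2/4 + 25*x/2 + C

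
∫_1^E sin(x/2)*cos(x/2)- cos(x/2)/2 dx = -sin(E/2) + cos(1)/2 - cos(E)/2 + sin(1/2)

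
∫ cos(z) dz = sin(z) + C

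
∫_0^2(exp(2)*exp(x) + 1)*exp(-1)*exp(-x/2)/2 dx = -E - exp(-2) + exp(-1) + exp(2)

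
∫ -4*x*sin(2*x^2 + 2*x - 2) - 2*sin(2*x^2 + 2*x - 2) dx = cos(2*(x^2 + x - 1)) + C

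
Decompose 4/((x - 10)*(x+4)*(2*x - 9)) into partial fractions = -16/(187*(2*x - 9)) + 2/(119*(x + 4)) + 2/(77*(x - 10))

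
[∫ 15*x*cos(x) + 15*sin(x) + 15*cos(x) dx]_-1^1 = 30*sin(1)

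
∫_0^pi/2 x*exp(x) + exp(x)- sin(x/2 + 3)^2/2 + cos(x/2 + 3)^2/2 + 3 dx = sqrt(2)*cos(pi/4 + 6)/2 + 3*pi/2 + pi*exp(pi/2)/2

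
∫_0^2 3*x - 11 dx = -16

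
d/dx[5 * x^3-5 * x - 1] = 15*x^2 - 5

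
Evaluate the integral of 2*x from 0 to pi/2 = pi^2/4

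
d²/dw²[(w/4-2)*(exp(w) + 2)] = w*exp(w)/4 - 3*exp(w)/2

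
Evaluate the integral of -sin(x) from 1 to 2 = -cos(1) + cos(2)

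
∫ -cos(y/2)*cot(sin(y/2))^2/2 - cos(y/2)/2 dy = cot(sin(y/2)) + C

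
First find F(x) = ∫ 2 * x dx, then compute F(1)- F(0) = 1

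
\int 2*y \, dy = y^2 + C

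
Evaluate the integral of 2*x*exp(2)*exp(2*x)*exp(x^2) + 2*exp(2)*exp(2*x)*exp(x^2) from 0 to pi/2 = -exp(2) + exp(2 + pi^2/4 + pi)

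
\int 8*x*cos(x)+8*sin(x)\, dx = 8*x*sin(x) + C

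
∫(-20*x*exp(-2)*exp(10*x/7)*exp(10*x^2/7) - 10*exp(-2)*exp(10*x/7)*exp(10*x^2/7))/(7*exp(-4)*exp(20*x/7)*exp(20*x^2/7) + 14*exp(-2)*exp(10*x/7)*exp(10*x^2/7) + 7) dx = exp(2)/(exp(10*x*(x + 1)/7) + exp(2)) + C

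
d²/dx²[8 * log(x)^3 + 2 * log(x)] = (-24*log(x)^2 + 48*log(x) - 2)/x^2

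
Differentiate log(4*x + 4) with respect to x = 1/(x + 1)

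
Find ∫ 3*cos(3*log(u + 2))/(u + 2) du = sin(3*log(u + 2)) + C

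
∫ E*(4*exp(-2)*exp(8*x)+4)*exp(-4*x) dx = 2*sinh(4*x - 1) + C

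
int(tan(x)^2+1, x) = tan(x) + C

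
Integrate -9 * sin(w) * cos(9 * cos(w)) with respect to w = sin(9*cos(w)) + C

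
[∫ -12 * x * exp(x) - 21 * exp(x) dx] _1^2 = -33*exp(2) + 21*E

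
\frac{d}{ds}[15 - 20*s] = -20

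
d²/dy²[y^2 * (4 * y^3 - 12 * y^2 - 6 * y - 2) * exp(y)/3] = 4*y^5*exp(y)/3 + 28*y^4*exp(y)/3 - 22*y^3*exp(y)/3 - 182*y^2*exp(y)/3 - 44*y*exp(y)/3 - 4*exp(y)/3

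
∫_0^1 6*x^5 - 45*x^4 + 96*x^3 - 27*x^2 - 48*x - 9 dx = -26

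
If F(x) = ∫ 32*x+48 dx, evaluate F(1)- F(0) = 64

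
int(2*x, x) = x^2 + C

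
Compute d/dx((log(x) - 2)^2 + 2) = (2*log(x) - 4)/x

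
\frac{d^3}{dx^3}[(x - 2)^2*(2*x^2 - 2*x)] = 48*x - 60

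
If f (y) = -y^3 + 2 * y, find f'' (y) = -6*y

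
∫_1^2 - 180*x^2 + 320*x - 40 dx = 20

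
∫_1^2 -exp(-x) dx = -exp(-1) + exp(-2)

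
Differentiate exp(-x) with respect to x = -exp(-x)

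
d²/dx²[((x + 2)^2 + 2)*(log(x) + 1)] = (2*x^2*log(x) + 5*x^2 + 4*x - 6)/x^2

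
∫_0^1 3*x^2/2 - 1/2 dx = 0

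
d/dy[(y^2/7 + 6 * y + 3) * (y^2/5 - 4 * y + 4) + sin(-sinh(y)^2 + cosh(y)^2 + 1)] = 4*y^3/35 + 66*y^2/35 - 1598*y/35 + 12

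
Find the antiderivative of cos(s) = sin(s) + C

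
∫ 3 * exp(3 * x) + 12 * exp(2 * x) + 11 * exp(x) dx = (exp(x) + 2)^3 - exp(x) + C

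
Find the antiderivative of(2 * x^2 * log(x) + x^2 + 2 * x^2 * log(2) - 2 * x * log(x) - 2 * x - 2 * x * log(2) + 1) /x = (x - 1)^2*log(2*x) + C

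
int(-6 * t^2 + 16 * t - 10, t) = -2*t^3 + 8*t^2 - 10*t + C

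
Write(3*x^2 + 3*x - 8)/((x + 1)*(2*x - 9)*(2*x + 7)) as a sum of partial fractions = 73/(160*(2*x + 7)) + 265/(352*(2*x - 9)) + 8/(55*(x + 1))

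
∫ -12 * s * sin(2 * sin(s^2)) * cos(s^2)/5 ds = 3*cos(2*sin(s^2))/5 + C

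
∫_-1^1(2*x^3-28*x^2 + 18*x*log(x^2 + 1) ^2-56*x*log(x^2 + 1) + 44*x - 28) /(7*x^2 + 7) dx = -8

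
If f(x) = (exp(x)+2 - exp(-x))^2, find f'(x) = (2*exp(4*x) + 4*exp(3*x) + 4*exp(x) - 2)*exp(-2*x)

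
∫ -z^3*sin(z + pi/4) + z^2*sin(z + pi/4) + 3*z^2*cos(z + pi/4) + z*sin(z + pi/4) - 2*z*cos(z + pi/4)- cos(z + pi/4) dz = -z*(-z^2 + z + 1)*cos(z + pi/4) + C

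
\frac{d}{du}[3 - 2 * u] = -2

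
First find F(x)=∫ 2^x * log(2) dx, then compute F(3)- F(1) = 6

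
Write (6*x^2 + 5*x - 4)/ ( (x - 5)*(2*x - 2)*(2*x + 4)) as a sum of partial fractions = 5/(42*(x + 2)) - 7/(48*(x - 1)) + 171/(112*(x - 5))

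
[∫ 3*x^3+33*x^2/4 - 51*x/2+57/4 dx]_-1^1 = 34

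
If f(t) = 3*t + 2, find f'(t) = 3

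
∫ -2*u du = -u^2 + C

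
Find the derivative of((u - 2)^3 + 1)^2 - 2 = 6*u^5 - 60*u^4 + 240*u^3 - 474*u^2 + 456*u - 168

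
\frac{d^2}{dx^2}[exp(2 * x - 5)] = 4*exp(2*x - 5)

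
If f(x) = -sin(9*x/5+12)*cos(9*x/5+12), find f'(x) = -9*cos(18*x/5 + 24)/5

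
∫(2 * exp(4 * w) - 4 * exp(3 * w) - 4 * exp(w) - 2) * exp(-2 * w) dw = ((exp(w) - 2)*exp(w) - 1)^2*exp(-2*w) + C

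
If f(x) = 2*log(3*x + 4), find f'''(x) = 108/(27*x^3 + 108*x^2 + 144*x + 64)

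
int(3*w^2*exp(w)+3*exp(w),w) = 3*((w - 1)^2 + 2)*exp(w) + C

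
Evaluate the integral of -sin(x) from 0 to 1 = -1 + cos(1)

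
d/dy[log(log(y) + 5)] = 1/(y*log(y) + 5*y)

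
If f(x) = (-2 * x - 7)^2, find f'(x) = 8*x + 28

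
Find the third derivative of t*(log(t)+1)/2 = -1/(2*t^2)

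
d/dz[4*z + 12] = 4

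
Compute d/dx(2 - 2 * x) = -2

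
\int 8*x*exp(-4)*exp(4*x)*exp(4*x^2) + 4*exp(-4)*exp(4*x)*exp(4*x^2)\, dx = exp(4*x^2 + 4*x - 4) + C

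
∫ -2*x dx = -x^2 + C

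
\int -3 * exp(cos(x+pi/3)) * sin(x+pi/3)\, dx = 3*exp(cos(x + pi/3)) + C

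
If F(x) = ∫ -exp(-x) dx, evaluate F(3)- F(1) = -exp(-1) + exp(-3)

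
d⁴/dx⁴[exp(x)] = exp(x)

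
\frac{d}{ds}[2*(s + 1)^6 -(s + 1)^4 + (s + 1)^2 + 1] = 12*s^5 + 60*s^4 + 116*s^3 + 108*s^2 + 50*s + 10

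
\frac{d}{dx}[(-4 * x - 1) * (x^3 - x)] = -16*x^3 - 3*x^2 + 8*x + 1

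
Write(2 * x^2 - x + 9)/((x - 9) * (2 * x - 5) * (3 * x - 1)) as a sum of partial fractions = 40/(169*(3*x - 1)) - 76/(169*(2*x - 5)) + 81/(169*(x - 9))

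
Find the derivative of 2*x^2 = 4*x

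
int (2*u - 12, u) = u^2 - 12*u + C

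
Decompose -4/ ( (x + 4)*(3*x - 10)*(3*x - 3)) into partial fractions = -6/(77*(3*x - 10)) - 2/(165*(x + 4)) + 4/(105*(x - 1))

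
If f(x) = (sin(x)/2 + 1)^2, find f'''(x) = -sin(2*x) - cos(x)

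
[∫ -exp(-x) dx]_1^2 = -exp(-1) + exp(-2)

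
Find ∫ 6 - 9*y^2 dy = -3*y^3 + 6*y + C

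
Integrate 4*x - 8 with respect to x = 2*x^2 - 8*x + C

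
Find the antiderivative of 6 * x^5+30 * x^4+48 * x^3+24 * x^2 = x^6 + 6*x^5 + 12*x^4 + 8*x^3 + C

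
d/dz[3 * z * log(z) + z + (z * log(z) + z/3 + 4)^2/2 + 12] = z*log(z)^2 + 5*z*log(z)/3 + 4*z/9 + 7*log(z) + 28/3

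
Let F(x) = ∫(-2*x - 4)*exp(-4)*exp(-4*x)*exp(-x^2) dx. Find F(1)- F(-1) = -exp(-1) + exp(-9)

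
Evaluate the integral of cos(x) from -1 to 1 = 2*sin(1)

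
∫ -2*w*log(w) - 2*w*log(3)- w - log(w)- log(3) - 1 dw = -w*(w + 1)*log(3*w) + C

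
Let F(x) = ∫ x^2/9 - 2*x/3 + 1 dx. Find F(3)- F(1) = 8/27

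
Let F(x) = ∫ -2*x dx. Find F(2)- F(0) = -4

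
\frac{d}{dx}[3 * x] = 3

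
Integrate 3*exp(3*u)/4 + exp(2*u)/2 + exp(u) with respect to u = (exp(2*u) + exp(u) + 4)*exp(u)/4 + C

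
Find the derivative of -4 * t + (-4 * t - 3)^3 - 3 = -192*t^2 - 288*t - 112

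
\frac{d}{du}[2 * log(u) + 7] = 2/u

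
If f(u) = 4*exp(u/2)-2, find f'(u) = 2*exp(u/2)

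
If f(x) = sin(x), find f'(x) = cos(x)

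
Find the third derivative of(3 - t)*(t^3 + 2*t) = 18 - 24*t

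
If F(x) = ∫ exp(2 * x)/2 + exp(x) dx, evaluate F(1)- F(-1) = -(exp(-1)/2 + 1)^2 + (1 + E/2)^2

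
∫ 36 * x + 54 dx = 18*x^2 + 54*x + C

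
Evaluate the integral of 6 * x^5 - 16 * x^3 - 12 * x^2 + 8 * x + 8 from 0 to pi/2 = -4 + (-pi - 2 + pi^3/8)^2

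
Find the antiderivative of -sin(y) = cos(y) + C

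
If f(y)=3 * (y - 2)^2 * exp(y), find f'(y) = 3*y^2*exp(y) - 6*y*exp(y)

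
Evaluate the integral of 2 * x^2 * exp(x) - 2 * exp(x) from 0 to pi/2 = -2 + 2*(-1 + pi/2)^2*exp(pi/2)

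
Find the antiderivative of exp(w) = exp(w) + C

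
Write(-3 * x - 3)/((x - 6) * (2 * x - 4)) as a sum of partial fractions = 9/(8*(x - 2)) - 21/(8*(x - 6))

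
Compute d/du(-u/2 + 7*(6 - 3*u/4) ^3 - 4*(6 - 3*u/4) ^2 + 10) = -567*u^2/64 + 549*u/4 - 1063/2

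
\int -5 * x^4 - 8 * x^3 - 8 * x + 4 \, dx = -x^5 - 2*x^4 - 4*x^2 + 4*x + C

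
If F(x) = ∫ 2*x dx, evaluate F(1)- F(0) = 1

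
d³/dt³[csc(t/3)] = -(cos(t/3)^2 + 5)*cos(t/3)/(27*sin(t/3)^4)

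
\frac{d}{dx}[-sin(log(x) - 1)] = -cos(log(x) - 1)/x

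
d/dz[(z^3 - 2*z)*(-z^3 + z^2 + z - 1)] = -6*z^5 + 5*z^4 + 12*z^3 - 9*z^2 - 4*z + 2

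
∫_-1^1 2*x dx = 0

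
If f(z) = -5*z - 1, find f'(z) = -5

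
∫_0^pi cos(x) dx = 0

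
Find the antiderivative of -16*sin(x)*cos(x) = -8*sin(x)^2 + C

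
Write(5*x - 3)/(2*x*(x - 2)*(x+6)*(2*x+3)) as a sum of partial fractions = -2/(9*(2*x + 3)) + 11/(288*(x + 6)) + 1/(32*(x - 2)) + 1/(24*x)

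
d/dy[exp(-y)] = -exp(-y)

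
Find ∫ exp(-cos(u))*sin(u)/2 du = exp(-cos(u))/2 + C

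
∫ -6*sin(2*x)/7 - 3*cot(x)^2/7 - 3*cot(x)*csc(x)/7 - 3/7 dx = 3*cos(2*x)/7 + 3*cot(x)/7 + 3*csc(x)/7 + C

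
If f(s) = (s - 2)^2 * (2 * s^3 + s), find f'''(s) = 120*s^2 - 192*s + 54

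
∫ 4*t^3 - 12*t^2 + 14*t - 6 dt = t^4 - 4*t^3 + 7*t^2 - 6*t + C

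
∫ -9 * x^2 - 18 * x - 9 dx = -3*x^3 - 9*x^2 - 9*x + C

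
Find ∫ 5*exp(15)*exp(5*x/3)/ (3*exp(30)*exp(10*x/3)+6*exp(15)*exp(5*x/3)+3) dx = exp(5*x/3 + 15)/(exp(5*x/3 + 15) + 1) + C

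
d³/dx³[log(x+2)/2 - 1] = 1/(x^3 + 6*x^2 + 12*x + 8)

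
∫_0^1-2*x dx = -1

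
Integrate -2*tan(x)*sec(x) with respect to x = -2*sec(x) + C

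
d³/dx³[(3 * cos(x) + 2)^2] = 12*(6*cos(x) + 1)*sin(x)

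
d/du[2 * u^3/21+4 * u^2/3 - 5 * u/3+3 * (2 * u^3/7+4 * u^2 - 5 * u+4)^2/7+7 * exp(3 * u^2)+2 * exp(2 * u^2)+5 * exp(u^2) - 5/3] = 72*u^5/343 + 240*u^4/49 + 1104*u^3/49 - 2362*u^2/49 + 42*u*exp(3*u^2) + 8*u*exp(2*u^2) + 10*u*exp(u^2) + 1082*u/21 - 395/21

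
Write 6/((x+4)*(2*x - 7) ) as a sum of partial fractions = 4/(5*(2*x - 7)) - 2/(5*(x + 4))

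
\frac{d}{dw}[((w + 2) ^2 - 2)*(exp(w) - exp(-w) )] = (w^2*exp(2*w) + w^2 + 6*w*exp(2*w) + 2*w + 6*exp(2*w) - 2)*exp(-w)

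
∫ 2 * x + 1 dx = x^2 + x + C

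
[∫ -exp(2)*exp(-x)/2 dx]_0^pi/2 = -exp(2)/2 + exp(2 - pi/2)/2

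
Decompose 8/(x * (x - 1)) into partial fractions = 8/(x - 1) - 8/x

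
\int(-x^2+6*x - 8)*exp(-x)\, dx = (x - 2)^2*exp(-x) + C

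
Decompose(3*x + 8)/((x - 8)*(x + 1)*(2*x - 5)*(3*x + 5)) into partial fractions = -81/(1450*(3*x + 5)) - 124/(1925*(2*x - 5)) + 5/(126*(x + 1)) + 32/(2871*(x - 8))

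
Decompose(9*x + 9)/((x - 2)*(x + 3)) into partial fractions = 18/(5*(x + 3)) + 27/(5*(x - 2))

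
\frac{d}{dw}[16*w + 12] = 16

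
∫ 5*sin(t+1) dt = -5*cos(t + 1) + C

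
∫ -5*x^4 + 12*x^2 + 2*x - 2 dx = -x^5 + 4*x^3 + x^2 - 2*x + C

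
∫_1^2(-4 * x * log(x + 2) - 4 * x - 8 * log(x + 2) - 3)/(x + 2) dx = -22*log(2) + 7*log(3)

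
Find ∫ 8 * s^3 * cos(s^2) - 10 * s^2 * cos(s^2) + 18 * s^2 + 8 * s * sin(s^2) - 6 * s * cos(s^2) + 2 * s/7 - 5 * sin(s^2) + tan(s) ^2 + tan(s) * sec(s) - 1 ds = 6*s^3 + s^2/7 - 2*s + (4*s^2 - 5*s - 3)*sin(s^2) + tan(s) + sec(s) + C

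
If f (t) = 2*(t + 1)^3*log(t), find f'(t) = (6*t^3*log(t) + 2*t^3 + 12*t^2*log(t) + 6*t^2 + 6*t*log(t) + 6*t + 2)/t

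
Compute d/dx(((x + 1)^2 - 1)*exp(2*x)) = 2*x^2*exp(2*x) + 6*x*exp(2*x) + 2*exp(2*x)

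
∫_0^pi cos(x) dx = 0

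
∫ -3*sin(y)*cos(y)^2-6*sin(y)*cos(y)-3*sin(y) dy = (cos(y) + 1)^3 + C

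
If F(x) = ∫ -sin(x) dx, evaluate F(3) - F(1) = cos(3) - cos(1)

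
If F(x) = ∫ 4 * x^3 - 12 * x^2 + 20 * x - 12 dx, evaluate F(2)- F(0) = 0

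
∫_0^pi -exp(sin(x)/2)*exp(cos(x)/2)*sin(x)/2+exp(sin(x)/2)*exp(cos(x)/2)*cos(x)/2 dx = -exp(1/2) + exp(-1/2)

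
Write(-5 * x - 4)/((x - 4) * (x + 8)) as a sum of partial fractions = -3/(x + 8) - 2/(x - 4)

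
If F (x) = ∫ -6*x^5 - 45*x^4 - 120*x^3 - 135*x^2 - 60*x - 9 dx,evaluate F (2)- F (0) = -1330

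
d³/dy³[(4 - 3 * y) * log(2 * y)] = (3*y + 8)/y^3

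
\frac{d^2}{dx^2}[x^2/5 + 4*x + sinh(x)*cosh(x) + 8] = 2*sinh(2*x) + 2/5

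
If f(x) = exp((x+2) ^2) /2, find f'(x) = x*exp(x^2 + 4*x + 4) + 2*exp(x^2 + 4*x + 4)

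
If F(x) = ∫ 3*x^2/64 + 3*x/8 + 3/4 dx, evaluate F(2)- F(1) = 91/64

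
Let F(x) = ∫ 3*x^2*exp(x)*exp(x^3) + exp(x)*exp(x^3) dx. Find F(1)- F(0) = -1 + exp(2)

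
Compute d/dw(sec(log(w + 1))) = tan(log(w + 1))*sec(log(w + 1))/(w + 1)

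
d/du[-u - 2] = -1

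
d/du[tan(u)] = cos(u)^(-2)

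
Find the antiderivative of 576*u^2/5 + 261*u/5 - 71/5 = 192*u^3/5 + 261*u^2/10 - 71*u/5 + C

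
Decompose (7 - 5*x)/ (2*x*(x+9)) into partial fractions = -26/(9*(x + 9)) + 7/(18*x)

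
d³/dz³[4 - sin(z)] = cos(z)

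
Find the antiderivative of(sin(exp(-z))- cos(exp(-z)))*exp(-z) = sqrt(2)*sin(pi/4 + exp(-z)) + C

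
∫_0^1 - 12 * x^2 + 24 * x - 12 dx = -4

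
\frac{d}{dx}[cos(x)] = -sin(x)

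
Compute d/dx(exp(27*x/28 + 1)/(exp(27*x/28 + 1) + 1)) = 27*exp(27*x/28 + 1)/(56*E*exp(27*x/28) + 28*exp(2)*exp(27*x/14) + 28)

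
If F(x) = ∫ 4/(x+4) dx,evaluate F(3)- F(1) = -4*log(5) + 4*log(7)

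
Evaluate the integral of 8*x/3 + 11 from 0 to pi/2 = 9 + (-3 + 2*pi)*(pi/6 + 3)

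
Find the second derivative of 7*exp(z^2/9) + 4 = 28*z^2*exp(z^2/9)/81 + 14*exp(z^2/9)/9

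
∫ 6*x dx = 3*x^2 + C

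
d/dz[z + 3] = 1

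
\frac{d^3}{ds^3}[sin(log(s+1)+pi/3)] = (3*sin(log(s + 1) + pi/3) + cos(log(s + 1) + pi/3))/(s^3 + 3*s^2 + 3*s + 1)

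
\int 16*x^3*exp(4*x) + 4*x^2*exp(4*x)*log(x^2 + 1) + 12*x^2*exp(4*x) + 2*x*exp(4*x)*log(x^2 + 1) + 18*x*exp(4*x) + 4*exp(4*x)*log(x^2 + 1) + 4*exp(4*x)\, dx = (4*x + log(x^2 + 1))*(x^2 + 1)*exp(4*x) + C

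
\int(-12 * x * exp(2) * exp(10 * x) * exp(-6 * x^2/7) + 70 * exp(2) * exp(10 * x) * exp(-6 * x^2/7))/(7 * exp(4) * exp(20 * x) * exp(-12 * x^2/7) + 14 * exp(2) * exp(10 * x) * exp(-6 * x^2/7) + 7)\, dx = exp(10*x + 2)/(exp(6*x^2/7) + exp(10*x + 2)) + C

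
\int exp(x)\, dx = exp(x) + C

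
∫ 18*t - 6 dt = 9*t^2 - 6*t + C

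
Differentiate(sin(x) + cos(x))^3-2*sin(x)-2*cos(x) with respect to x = sqrt(2)*(3*sin(3*x + pi/4) - cos(x + pi/4))/2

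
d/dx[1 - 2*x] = -2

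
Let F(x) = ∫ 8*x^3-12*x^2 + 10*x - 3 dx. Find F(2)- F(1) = 14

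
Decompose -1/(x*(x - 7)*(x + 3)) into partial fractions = -1/(30*(x + 3)) - 1/(70*(x - 7)) + 1/(21*x)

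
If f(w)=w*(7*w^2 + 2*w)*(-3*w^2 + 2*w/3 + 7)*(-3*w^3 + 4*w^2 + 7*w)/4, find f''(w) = 882*w^6 - 840*w^5 - 2275*w^4 + 750*w^3 + 1225*w^2 + 147*w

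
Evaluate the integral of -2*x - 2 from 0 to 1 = -3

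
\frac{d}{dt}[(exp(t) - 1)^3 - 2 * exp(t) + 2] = 3*exp(3*t) - 6*exp(2*t) + exp(t)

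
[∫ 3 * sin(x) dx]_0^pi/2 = 3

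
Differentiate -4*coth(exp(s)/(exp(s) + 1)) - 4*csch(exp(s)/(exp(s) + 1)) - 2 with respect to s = 4*(cosh(exp(s)/(exp(s) + 1)) + 1)*exp(s)/((exp(s) + 1)^2*sinh(exp(s)/(exp(s) + 1))^2)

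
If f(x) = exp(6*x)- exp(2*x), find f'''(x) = 216*exp(6*x) - 8*exp(2*x)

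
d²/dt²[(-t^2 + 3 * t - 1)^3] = -30*t^4 + 180*t^3 - 360*t^2 + 270*t - 60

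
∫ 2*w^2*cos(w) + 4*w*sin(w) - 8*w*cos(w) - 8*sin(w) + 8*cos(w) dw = 2*(w - 2)^2*sin(w) + C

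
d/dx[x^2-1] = 2*x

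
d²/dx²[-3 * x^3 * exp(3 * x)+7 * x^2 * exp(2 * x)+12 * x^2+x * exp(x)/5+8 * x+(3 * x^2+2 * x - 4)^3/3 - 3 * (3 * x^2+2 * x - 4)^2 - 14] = 270*x^4 - 27*x^3*exp(3*x) + 360*x^3 - 54*x^2*exp(3*x) + 28*x^2*exp(2*x) - 612*x^2 - 18*x*exp(3*x) + 56*x*exp(2*x) + x*exp(x)/5 - 488*x + 14*exp(2*x) + 2*exp(x)/5 + 208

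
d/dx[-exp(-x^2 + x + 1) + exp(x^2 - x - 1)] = (2*x*exp(-2*x^2 + 2*x + 2) + 2*x - exp(-2*x^2 + 2*x + 2) - 1)*exp(x^2 - x - 1)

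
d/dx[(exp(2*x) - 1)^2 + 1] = 4*exp(4*x) - 4*exp(2*x)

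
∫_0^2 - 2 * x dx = -4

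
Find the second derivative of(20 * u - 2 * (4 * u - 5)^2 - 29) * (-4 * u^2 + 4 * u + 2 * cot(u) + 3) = -128*u^2*cot(u)^3 - 128*u^2*cot(u) + 1536*u^2 + 400*u*cot(u)^3 + 256*u*cot(u)^2 + 400*u*cot(u) - 2912*u - 316*cot(u)^3 - 400*cot(u)^2 - 444*cot(u) + 840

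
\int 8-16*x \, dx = -8*x^2 + 8*x + C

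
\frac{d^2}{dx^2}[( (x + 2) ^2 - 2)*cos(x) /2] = -x^2*cos(x)/2 - 2*x*sin(x) - 2*x*cos(x) - 4*sin(x)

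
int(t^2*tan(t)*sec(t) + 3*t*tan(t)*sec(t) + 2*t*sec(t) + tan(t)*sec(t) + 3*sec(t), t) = (t^2 + 3*t + 1)*sec(t) + C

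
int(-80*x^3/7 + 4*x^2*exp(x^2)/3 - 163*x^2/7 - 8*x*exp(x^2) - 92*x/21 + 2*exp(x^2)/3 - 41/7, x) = 2*(x - 6)*exp(x^2)/3 - (5*x + 14)*(12*x^3 - x^2 + 12*x - 9)/21 + C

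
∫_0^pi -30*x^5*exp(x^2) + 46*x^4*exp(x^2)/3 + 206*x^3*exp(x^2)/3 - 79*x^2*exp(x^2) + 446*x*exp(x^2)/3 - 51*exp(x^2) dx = (-2 + 5*pi)*(-3*pi^3 - 5 + pi^2/3 + 13*pi)*exp(pi^2) - 10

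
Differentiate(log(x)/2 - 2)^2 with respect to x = (log(x) - 4)/(2*x)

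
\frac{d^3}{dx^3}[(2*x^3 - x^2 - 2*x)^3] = 4032*x^6 - 4032*x^5 - 3780*x^4 + 2760*x^3 + 1080*x^2 - 288*x - 48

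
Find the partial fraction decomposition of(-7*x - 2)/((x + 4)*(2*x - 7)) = -53/(15*(2*x - 7)) - 26/(15*(x + 4))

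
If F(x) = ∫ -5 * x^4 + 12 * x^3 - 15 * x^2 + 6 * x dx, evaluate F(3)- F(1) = -108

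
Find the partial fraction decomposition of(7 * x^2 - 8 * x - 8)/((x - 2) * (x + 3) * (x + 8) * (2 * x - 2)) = -14/(25*(x + 8)) + 79/(200*(x + 3)) + 1/(8*(x - 1)) + 1/(25*(x - 2))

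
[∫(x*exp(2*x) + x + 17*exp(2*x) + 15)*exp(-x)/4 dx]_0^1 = -17*exp(-1)/4 + 17*E/4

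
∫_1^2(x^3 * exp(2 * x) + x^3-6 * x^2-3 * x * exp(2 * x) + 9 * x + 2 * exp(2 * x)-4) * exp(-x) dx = -exp(-2) + exp(2)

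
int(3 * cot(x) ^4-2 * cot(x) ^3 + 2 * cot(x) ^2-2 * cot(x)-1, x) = (-cot(x)^2 + cot(x) + 1)*cot(x) + C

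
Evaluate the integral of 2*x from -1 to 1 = 0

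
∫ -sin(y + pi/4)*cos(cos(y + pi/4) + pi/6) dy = sin(cos(y + pi/4) + pi/6) + C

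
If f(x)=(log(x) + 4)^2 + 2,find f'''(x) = (4*log(x) + 10)/x^3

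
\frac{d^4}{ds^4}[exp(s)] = exp(s)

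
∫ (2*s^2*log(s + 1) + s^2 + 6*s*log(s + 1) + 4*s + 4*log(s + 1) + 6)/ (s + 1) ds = ((s + 2)^2 + 2)*log(s + 1) + C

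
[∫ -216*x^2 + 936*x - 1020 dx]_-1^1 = -2184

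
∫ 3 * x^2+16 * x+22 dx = x^3 + 8*x^2 + 22*x + C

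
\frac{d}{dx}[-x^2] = -2*x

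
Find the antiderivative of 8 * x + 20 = 4*x^2 + 20*x + C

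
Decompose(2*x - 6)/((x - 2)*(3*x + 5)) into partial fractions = 28/(11*(3*x + 5)) - 2/(11*(x - 2))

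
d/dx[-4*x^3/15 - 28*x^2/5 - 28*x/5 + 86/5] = -4*x^2/5 - 56*x/5 - 28/5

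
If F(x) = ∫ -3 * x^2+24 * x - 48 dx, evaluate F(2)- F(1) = -19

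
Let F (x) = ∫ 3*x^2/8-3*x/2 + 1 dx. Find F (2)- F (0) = 0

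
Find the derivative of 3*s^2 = 6*s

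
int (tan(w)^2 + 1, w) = tan(w) + C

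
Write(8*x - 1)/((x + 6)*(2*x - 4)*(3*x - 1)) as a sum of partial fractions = -3/(38*(3*x - 1)) - 49/(304*(x + 6)) + 3/(16*(x - 2))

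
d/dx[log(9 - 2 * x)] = 2/(2*x - 9)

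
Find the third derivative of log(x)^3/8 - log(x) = (3*log(x)^2 - 9*log(x) - 5)/(4*x^3)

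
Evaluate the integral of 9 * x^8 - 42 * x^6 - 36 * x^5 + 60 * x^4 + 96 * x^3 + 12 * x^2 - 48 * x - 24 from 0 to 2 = 16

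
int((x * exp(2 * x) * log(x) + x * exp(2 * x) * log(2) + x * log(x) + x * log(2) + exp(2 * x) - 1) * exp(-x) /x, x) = 2*log(2*x)*sinh(x) + C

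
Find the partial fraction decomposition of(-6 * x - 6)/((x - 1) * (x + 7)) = -9/(2*(x + 7)) - 3/(2*(x - 1))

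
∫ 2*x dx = x^2 + C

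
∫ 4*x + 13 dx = 2*x^2 + 13*x + C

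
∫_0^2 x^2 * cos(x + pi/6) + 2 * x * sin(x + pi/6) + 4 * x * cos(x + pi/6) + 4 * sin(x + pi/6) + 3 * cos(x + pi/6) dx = -3/2 + 15*sin(pi/6 + 2)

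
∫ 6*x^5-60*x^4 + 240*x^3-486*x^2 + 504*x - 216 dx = x^6 - 12*x^5 + 60*x^4 - 162*x^3 + 252*x^2 - 216*x + C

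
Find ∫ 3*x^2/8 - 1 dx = x^3/8 - x + C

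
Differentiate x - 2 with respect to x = 1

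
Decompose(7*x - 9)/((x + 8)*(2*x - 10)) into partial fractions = 5/(2*(x + 8)) + 1/(x - 5)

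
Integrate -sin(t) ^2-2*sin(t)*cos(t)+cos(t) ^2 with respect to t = (sin(t) + cos(t))*cos(t) + C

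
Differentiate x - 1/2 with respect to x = 1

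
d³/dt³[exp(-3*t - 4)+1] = -27*exp(-3*t - 4)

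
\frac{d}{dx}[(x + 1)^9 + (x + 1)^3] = 9*x^8 + 72*x^7 + 252*x^6 + 504*x^5 + 630*x^4 + 504*x^3 + 255*x^2 + 78*x + 12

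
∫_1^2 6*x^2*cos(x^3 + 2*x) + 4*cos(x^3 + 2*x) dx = 2*sin(12) - 2*sin(3)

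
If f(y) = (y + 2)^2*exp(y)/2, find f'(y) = y^2*exp(y)/2 + 3*y*exp(y) + 4*exp(y)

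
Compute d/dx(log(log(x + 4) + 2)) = 1/(x*log(x + 4) + 2*x + 4*log(x + 4) + 8)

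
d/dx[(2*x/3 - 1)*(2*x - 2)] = 8*x/3 - 10/3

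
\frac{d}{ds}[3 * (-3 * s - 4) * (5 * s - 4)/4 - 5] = -45*s/2 - 6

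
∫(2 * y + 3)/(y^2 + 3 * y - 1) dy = log(-2*y^2 - 6*y + 2) + C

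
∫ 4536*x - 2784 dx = 2268*x^2 - 2784*x + C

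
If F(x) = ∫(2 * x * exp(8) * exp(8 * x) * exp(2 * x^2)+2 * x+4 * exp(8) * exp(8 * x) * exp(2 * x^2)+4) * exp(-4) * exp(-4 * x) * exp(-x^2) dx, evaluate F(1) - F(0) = -exp(4) - exp(-9) + exp(-4) + exp(9)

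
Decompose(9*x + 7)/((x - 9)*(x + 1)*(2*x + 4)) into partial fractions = -1/(2*(x + 2)) + 1/(10*(x + 1)) + 2/(5*(x - 9))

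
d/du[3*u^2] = 6*u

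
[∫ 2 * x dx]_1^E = -1 + exp(2)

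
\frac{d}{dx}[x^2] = 2*x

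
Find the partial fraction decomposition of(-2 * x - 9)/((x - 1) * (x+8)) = -7/(9*(x + 8)) - 11/(9*(x - 1))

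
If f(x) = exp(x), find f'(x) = exp(x)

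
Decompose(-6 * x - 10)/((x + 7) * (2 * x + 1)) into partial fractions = -14/(13*(2*x + 1)) - 32/(13*(x + 7))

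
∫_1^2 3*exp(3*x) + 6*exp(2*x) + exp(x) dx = -(1 + E)^3 - 2*exp(2) + 2*E + (1 + exp(2))^3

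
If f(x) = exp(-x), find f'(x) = -exp(-x)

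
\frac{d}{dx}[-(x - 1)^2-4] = 2 - 2*x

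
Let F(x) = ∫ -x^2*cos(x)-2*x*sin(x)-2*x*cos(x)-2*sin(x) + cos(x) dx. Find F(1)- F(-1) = 0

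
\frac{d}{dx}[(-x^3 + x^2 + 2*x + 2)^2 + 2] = 6*x^5 - 10*x^4 - 12*x^3 + 16*x + 8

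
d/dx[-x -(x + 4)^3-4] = -3*x^2 - 24*x - 49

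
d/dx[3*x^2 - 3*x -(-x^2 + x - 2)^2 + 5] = -4*x^3 + 6*x^2 - 4*x + 1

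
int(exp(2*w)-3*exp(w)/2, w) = (exp(w) - 3)*exp(w)/2 + C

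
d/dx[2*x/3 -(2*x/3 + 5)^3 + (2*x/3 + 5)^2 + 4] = -8*x^2/9 - 112*x/9 - 128/3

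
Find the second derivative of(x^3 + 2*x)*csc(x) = (-x^3 + 2*x^3/sin(x)^2 - 6*x^2*cos(x)/sin(x) + 4*x + 4*x/sin(x)^2 - 4*cos(x)/sin(x))/sin(x)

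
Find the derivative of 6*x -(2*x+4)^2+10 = -8*x - 10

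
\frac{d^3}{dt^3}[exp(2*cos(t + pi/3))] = 4*(-sqrt(3)*sin(t)*cos(t) - cos(t)^2 + 3*cos(t + pi/3))*exp(-sqrt(3)*sin(t))*exp(cos(t))*sin(t + pi/3)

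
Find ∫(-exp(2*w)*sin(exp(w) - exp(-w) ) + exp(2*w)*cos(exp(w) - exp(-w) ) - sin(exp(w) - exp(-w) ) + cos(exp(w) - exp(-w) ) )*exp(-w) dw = sqrt(2)*sin(2*sinh(w) + pi/4) + C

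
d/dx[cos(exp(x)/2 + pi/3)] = -exp(x)*sin(exp(x)/2 + pi/3)/2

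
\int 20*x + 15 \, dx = 10*x^2 + 15*x + C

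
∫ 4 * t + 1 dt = 2*t^2 + t + C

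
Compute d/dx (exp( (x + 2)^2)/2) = x*exp(x^2 + 4*x + 4) + 2*exp(x^2 + 4*x + 4)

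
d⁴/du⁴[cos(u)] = cos(u)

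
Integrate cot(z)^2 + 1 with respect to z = -cot(z) + C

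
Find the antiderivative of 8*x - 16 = 4*x^2 - 16*x + C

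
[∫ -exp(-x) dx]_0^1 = -1 + exp(-1)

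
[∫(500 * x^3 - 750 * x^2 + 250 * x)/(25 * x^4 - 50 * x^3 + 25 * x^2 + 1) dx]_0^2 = 5*log(101)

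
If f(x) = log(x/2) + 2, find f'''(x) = 2/x^3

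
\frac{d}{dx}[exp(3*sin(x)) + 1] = 3*exp(3*sin(x))*cos(x)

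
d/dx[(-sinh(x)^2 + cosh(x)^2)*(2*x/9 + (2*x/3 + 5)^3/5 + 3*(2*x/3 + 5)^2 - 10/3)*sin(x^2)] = 16*x^4*cos(x^2)/135 + 16*x^3*cos(x^2)/3 + 8*x^2*sin(x^2)/45 + 544*x^2*cos(x^2)/9 + 16*x*sin(x^2)/3 + 580*x*cos(x^2)/3 + 272*sin(x^2)/9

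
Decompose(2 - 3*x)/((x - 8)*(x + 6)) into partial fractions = -10/(7*(x + 6)) - 11/(7*(x - 8))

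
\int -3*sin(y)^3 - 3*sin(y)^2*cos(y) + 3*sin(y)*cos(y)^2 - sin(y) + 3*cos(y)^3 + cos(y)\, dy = sqrt(2)*(5*sin(y + pi/4) - cos(3*y + pi/4))/2 + C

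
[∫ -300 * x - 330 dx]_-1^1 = -660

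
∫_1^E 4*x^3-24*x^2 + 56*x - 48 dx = -9 + ((-2 + E)^2 + 2)^2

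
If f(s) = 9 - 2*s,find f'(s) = -2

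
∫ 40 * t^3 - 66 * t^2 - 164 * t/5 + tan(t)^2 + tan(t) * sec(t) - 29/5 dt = 10*t^4 - 22*t^3 - 82*t^2/5 - 34*t/5 + tan(t) + sec(t) + C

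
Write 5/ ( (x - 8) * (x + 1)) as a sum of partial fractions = -5/(9*(x + 1)) + 5/(9*(x - 8))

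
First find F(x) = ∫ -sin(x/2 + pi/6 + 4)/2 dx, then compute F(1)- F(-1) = cos(pi/6 + 9/2) - cos(pi/6 + 7/2)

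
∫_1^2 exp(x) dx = -E + exp(2)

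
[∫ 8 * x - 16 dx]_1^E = -4 + (4 - 2*E)^2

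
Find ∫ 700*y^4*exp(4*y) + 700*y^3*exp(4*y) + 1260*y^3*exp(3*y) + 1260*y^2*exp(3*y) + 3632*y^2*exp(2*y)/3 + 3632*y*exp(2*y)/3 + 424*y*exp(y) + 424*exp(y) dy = y*(525*y^3*exp(3*y) + 1260*y^2*exp(2*y) + 1816*y*exp(y) + 1272)*exp(y)/3 + C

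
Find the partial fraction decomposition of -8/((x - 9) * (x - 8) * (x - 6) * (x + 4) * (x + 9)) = -4/(11475*(x + 9)) + 1/(975*(x + 4)) - 2/(225*(x - 6)) + 1/(51*(x - 8)) - 4/(351*(x - 9))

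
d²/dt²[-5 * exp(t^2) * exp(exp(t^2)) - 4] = -20*t^2*exp(t^2 + exp(t^2)) - 60*t^2*exp(2*t^2 + exp(t^2)) - 20*t^2*exp(3*t^2 + exp(t^2)) - 10*exp(t^2 + exp(t^2)) - 10*exp(2*t^2 + exp(t^2))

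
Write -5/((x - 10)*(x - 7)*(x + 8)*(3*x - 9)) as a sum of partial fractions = 1/(1782*(x + 8)) - 5/(924*(x - 3)) + 1/(108*(x - 7)) - 5/(1134*(x - 10))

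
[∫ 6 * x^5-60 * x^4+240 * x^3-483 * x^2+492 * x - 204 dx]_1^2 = -2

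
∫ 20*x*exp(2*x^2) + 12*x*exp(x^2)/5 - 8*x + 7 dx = -4*x^2 + 7*x + 5*exp(2*x^2) + 6*exp(x^2)/5 + C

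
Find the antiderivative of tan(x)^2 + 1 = tan(x) + C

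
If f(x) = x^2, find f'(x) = 2*x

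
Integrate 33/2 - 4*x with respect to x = -2*x^2 + 33*x/2 + C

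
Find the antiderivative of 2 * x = x^2 + C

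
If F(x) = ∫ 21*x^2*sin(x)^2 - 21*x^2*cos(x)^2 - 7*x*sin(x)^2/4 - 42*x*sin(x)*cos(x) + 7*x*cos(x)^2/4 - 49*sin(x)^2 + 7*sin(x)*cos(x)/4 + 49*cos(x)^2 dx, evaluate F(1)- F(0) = 119*sin(2)/8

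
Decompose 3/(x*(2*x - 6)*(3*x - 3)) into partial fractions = -1/(4*(x - 1)) + 1/(12*(x - 3)) + 1/(6*x)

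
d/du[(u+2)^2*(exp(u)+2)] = u^2*exp(u) + 6*u*exp(u) + 4*u + 8*exp(u) + 8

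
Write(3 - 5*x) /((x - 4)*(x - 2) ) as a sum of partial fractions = 7/(2*(x - 2)) - 17/(2*(x - 4))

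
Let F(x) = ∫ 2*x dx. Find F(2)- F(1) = 3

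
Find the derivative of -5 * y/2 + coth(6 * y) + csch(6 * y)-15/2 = -5/2 - 3/sinh(3*y)^2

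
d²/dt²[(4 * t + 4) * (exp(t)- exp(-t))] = (4*t*exp(2*t) - 4*t + 12*exp(2*t) + 4)*exp(-t)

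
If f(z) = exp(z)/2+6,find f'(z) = exp(z)/2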